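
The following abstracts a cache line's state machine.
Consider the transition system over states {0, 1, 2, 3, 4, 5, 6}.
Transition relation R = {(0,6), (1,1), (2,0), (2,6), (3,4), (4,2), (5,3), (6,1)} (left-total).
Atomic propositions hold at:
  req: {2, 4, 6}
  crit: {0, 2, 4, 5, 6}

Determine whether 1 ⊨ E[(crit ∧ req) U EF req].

No

Sat(crit ∧ req) = {2, 4, 6}
EF req: least fixpoint, start Z0 = {2, 4, 6}, add states with some successor in Z. Z1 = {0, 2, 3, 4, 6}; Z2 = {0, 2, 3, 4, 5, 6}; fixed.
Sat(EF req) = {0, 2, 3, 4, 5, 6}
E[(crit ∧ req) U EF req]: least fixpoint, start Z0 = Sat(EF req) = {0, 2, 3, 4, 5, 6}, add states in Sat(crit ∧ req) with some successor in Z. Already a fixed point.
Sat(E[(crit ∧ req) U EF req]) = {0, 2, 3, 4, 5, 6}
1 ∉ Sat(E[(crit ∧ req) U EF req]) = {0, 2, 3, 4, 5, 6}, so the formula does not hold at 1.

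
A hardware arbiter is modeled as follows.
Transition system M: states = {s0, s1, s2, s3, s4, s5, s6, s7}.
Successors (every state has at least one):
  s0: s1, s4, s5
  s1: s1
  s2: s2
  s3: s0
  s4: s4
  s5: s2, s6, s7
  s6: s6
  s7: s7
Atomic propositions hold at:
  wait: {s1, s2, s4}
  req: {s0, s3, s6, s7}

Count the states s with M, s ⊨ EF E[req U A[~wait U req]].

5

Sat(~wait) = {s0, s3, s5, s6, s7}
A[~wait U req]: least fixpoint, start Z0 = Sat(req) = {s0, s3, s6, s7}, add states in Sat(~wait) with every successor in Z. Already a fixed point.
Sat(A[~wait U req]) = {s0, s3, s6, s7}
E[req U A[~wait U req]]: least fixpoint, start Z0 = Sat(A[~wait U req]) = {s0, s3, s6, s7}, add states in Sat(req) with some successor in Z. Already a fixed point.
Sat(E[req U A[~wait U req]]) = {s0, s3, s6, s7}
EF E[req U A[~wait U req]]: least fixpoint, start Z0 = {s0, s3, s6, s7}, add states with some successor in Z. Z1 = {s0, s3, s5, s6, s7}; fixed.
Sat(EF E[req U A[~wait U req]]) = {s0, s3, s5, s6, s7}
|Sat(EF E[req U A[~wait U req]])| = |{s0, s3, s5, s6, s7}| = 5.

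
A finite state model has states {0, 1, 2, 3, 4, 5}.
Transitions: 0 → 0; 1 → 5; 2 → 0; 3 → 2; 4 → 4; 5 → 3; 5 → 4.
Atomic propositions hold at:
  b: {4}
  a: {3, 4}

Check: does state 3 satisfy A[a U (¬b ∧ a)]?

Yes

Sat(¬b) = {0, 1, 2, 3, 5}
Sat(¬b ∧ a) = {3}
A[a U (¬b ∧ a)]: least fixpoint, start Z0 = Sat((¬b ∧ a)) = {3}, add states in Sat(a) with every successor in Z. Already a fixed point.
Sat(A[a U (¬b ∧ a)]) = {3}
3 ∈ Sat(A[a U (¬b ∧ a)]) = {3}, so the formula holds at 3.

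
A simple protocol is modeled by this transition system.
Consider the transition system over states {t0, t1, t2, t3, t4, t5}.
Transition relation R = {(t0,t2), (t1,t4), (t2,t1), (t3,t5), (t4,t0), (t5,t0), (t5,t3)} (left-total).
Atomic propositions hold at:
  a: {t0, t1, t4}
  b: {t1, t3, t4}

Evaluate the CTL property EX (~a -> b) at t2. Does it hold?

Sat(~a) = {t2, t3, t5}
Sat(~a -> b) = {t0, t1, t3, t4}
Sat(EX (~a -> b)) = {s : some successor in {t0, t1, t3, t4}} = {t1, t2, t4, t5}
t2 ∈ Sat(EX (~a -> b)) = {t1, t2, t4, t5}, so the formula holds at t2.

Yes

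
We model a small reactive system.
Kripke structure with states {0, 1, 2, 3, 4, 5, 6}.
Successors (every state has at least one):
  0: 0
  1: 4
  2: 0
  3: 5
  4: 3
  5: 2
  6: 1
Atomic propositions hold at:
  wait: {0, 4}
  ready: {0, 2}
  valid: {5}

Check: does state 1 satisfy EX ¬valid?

Sat(¬valid) = {0, 1, 2, 3, 4, 6}
Sat(EX ¬valid) = {s : some successor in {0, 1, 2, 3, 4, 6}} = {0, 1, 2, 4, 5, 6}
1 ∈ Sat(EX ¬valid) = {0, 1, 2, 4, 5, 6}, so the formula holds at 1.

Yes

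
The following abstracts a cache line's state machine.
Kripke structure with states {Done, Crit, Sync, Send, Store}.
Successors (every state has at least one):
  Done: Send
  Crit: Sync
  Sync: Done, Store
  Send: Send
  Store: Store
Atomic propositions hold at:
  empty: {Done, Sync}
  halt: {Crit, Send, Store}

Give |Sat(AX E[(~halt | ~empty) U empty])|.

Sat(~halt) = {Done, Sync}
Sat(~empty) = {Crit, Send, Store}
Sat(~halt | ~empty) = {Done, Crit, Sync, Send, Store}
E[(~halt | ~empty) U empty]: least fixpoint, start Z0 = Sat(empty) = {Done, Sync}, add states in Sat(~halt | ~empty) with some successor in Z. Z1 = {Done, Crit, Sync}; fixed.
Sat(E[(~halt | ~empty) U empty]) = {Done, Crit, Sync}
Sat(AX E[(~halt | ~empty) U empty]) = {s : every successor in {Done, Crit, Sync}} = {Crit}
|Sat(AX E[(~halt | ~empty) U empty])| = |{Crit}| = 1.

1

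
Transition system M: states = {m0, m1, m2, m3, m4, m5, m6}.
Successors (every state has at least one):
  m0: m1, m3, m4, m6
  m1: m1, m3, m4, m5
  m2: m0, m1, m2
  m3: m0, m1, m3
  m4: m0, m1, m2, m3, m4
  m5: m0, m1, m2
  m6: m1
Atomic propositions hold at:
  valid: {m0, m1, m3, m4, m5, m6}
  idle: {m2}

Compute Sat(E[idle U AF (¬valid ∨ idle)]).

{m2}

Sat(¬valid) = {m2}
Sat(¬valid ∨ idle) = {m2}
AF (¬valid ∨ idle): least fixpoint, start Z0 = {m2}, add states with every successor in Z. Already a fixed point.
Sat(AF (¬valid ∨ idle)) = {m2}
E[idle U AF (¬valid ∨ idle)]: least fixpoint, start Z0 = Sat(AF (¬valid ∨ idle)) = {m2}, add states in Sat(idle) with some successor in Z. Already a fixed point.
Sat(E[idle U AF (¬valid ∨ idle)]) = {m2}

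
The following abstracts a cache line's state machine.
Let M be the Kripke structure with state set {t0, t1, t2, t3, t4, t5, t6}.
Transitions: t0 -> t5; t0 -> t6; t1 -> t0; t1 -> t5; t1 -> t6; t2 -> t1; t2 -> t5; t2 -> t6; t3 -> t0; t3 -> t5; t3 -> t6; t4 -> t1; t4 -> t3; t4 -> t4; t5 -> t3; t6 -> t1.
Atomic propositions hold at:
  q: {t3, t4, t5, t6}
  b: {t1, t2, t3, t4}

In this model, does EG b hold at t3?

EG b: greatest fixpoint, start Z0 = {t1, t2, t3, t4}, keep only states in Sat with some successor in Z. Z1 = {t2, t4}; Z2 = {t4}; fixed.
Sat(EG b) = {t4}
t3 ∉ Sat(EG b) = {t4}, so the formula does not hold at t3.

No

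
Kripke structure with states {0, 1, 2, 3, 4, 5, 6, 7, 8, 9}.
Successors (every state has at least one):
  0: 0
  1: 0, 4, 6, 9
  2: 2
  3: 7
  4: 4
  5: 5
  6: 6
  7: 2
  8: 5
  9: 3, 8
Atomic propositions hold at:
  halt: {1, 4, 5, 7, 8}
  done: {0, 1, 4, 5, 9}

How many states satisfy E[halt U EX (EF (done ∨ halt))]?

Sat(done ∨ halt) = {0, 1, 4, 5, 7, 8, 9}
EF (done ∨ halt): least fixpoint, start Z0 = {0, 1, 4, 5, 7, 8, 9}, add states with some successor in Z. Z1 = {0, 1, 3, 4, 5, 7, 8, 9}; fixed.
Sat(EF (done ∨ halt)) = {0, 1, 3, 4, 5, 7, 8, 9}
Sat(EX (EF (done ∨ halt))) = {s : some successor in {0, 1, 3, 4, 5, 7, 8, 9}} = {0, 1, 3, 4, 5, 8, 9}
E[halt U EX (EF (done ∨ halt))]: least fixpoint, start Z0 = Sat(EX (EF (done ∨ halt))) = {0, 1, 3, 4, 5, 8, 9}, add states in Sat(halt) with some successor in Z. Already a fixed point.
Sat(E[halt U EX (EF (done ∨ halt))]) = {0, 1, 3, 4, 5, 8, 9}
|Sat(E[halt U EX (EF (done ∨ halt))])| = |{0, 1, 3, 4, 5, 8, 9}| = 7.

7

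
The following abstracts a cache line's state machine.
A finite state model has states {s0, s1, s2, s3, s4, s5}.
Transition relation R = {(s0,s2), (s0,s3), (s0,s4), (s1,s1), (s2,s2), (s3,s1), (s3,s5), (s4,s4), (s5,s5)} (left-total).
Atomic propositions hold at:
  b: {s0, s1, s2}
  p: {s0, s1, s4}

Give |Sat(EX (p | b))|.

5

Sat(p | b) = {s0, s1, s2, s4}
Sat(EX (p | b)) = {s : some successor in {s0, s1, s2, s4}} = {s0, s1, s2, s3, s4}
|Sat(EX (p | b))| = |{s0, s1, s2, s3, s4}| = 5.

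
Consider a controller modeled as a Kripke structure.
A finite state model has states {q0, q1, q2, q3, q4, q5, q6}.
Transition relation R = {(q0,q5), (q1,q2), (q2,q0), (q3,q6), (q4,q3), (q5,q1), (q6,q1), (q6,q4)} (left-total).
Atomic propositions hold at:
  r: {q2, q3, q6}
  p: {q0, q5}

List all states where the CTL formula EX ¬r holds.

Sat(¬r) = {q0, q1, q4, q5}
Sat(EX ¬r) = {s : some successor in {q0, q1, q4, q5}} = {q0, q2, q5, q6}

{q0, q2, q5, q6}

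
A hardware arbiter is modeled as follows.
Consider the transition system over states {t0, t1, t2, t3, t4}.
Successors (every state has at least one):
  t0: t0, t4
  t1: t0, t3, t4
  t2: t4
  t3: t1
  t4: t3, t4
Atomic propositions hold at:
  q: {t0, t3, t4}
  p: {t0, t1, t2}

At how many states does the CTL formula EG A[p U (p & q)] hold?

1

Sat(p & q) = {t0}
A[p U (p & q)]: least fixpoint, start Z0 = Sat((p & q)) = {t0}, add states in Sat(p) with every successor in Z. Already a fixed point.
Sat(A[p U (p & q)]) = {t0}
EG A[p U (p & q)]: greatest fixpoint, start Z0 = {t0}, keep only states in Sat with some successor in Z. Already a fixed point.
Sat(EG A[p U (p & q)]) = {t0}
|Sat(EG A[p U (p & q)])| = |{t0}| = 1.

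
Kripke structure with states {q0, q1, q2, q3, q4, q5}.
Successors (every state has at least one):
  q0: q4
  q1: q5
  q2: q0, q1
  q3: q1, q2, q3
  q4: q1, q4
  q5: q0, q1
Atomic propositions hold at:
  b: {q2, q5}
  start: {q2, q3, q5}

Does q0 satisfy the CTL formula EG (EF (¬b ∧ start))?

No

Sat(¬b) = {q0, q1, q3, q4}
Sat(¬b ∧ start) = {q3}
EF (¬b ∧ start): least fixpoint, start Z0 = {q3}, add states with some successor in Z. Already a fixed point.
Sat(EF (¬b ∧ start)) = {q3}
EG (EF (¬b ∧ start)): greatest fixpoint, start Z0 = {q3}, keep only states in Sat with some successor in Z. Already a fixed point.
Sat(EG (EF (¬b ∧ start))) = {q3}
q0 ∉ Sat(EG (EF (¬b ∧ start))) = {q3}, so the formula does not hold at q0.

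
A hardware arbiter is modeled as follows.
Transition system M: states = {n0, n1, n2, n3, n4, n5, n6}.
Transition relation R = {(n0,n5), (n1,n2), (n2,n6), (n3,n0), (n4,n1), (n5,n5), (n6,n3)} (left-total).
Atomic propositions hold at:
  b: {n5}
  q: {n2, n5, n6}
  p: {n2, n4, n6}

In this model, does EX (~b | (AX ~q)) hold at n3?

Sat(~b) = {n0, n1, n2, n3, n4, n6}
Sat(~q) = {n0, n1, n3, n4}
Sat(AX ~q) = {s : every successor in {n0, n1, n3, n4}} = {n3, n4, n6}
Sat(~b | (AX ~q)) = {n0, n1, n2, n3, n4, n6}
Sat(EX (~b | (AX ~q))) = {s : some successor in {n0, n1, n2, n3, n4, n6}} = {n1, n2, n3, n4, n6}
n3 ∈ Sat(EX (~b | (AX ~q))) = {n1, n2, n3, n4, n6}, so the formula holds at n3.

Yes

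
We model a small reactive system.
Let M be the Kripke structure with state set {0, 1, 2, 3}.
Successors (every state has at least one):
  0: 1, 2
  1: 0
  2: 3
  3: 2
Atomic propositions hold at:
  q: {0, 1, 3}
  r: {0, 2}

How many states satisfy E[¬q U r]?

2

Sat(¬q) = {2}
E[¬q U r]: least fixpoint, start Z0 = Sat(r) = {0, 2}, add states in Sat(¬q) with some successor in Z. Already a fixed point.
Sat(E[¬q U r]) = {0, 2}
|Sat(E[¬q U r])| = |{0, 2}| = 2.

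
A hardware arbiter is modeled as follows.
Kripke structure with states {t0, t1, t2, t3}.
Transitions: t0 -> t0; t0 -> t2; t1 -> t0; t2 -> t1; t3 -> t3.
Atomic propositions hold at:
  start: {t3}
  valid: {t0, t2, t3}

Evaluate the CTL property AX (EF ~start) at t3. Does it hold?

No

Sat(~start) = {t0, t1, t2}
EF ~start: least fixpoint, start Z0 = {t0, t1, t2}, add states with some successor in Z. Already a fixed point.
Sat(EF ~start) = {t0, t1, t2}
Sat(AX (EF ~start)) = {s : every successor in {t0, t1, t2}} = {t0, t1, t2}
t3 ∉ Sat(AX (EF ~start)) = {t0, t1, t2}, so the formula does not hold at t3.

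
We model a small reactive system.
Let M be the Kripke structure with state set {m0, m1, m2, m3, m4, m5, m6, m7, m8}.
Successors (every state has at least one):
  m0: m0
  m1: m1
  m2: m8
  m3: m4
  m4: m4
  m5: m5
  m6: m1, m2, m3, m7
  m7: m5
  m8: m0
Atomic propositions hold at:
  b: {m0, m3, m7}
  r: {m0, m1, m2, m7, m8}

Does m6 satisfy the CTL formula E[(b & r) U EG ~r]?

Yes

Sat(b & r) = {m0, m7}
Sat(~r) = {m3, m4, m5, m6}
EG ~r: greatest fixpoint, start Z0 = {m3, m4, m5, m6}, keep only states in Sat with some successor in Z. Already a fixed point.
Sat(EG ~r) = {m3, m4, m5, m6}
E[(b & r) U EG ~r]: least fixpoint, start Z0 = Sat(EG ~r) = {m3, m4, m5, m6}, add states in Sat(b & r) with some successor in Z. Z1 = {m3, m4, m5, m6, m7}; fixed.
Sat(E[(b & r) U EG ~r]) = {m3, m4, m5, m6, m7}
m6 ∈ Sat(E[(b & r) U EG ~r]) = {m3, m4, m5, m6, m7}, so the formula holds at m6.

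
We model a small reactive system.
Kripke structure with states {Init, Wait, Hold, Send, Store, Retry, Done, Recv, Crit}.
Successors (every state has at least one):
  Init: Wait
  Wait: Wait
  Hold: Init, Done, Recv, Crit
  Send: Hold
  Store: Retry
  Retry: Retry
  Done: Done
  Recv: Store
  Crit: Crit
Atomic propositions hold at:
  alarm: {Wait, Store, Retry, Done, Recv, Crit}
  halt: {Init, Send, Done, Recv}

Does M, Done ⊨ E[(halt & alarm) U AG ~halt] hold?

Sat(halt & alarm) = {Done, Recv}
Sat(~halt) = {Wait, Hold, Store, Retry, Crit}
AG ~halt: greatest fixpoint, start Z0 = {Wait, Hold, Store, Retry, Crit}, keep only states in Sat with every successor in Z. Z1 = {Wait, Store, Retry, Crit}; fixed.
Sat(AG ~halt) = {Wait, Store, Retry, Crit}
E[(halt & alarm) U AG ~halt]: least fixpoint, start Z0 = Sat(AG ~halt) = {Wait, Store, Retry, Crit}, add states in Sat(halt & alarm) with some successor in Z. Z1 = {Wait, Store, Retry, Recv, Crit}; fixed.
Sat(E[(halt & alarm) U AG ~halt]) = {Wait, Store, Retry, Recv, Crit}
Done ∉ Sat(E[(halt & alarm) U AG ~halt]) = {Wait, Store, Retry, Recv, Crit}, so the formula does not hold at Done.

No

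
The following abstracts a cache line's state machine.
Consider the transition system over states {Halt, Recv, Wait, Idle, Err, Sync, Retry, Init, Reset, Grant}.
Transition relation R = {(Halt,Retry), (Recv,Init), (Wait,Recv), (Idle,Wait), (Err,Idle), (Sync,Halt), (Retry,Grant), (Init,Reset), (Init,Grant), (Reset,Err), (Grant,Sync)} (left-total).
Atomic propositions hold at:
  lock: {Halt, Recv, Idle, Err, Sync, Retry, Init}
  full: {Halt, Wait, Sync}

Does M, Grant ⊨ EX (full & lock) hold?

Sat(full & lock) = {Halt, Sync}
Sat(EX (full & lock)) = {s : some successor in {Halt, Sync}} = {Sync, Grant}
Grant ∈ Sat(EX (full & lock)) = {Sync, Grant}, so the formula holds at Grant.

Yes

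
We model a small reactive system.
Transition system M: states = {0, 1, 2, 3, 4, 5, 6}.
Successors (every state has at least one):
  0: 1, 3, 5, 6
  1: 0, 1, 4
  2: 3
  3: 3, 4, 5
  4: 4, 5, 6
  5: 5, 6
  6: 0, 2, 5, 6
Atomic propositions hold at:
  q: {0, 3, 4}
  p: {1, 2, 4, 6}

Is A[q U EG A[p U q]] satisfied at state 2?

Yes

A[p U q]: least fixpoint, start Z0 = Sat(q) = {0, 3, 4}, add states in Sat(p) with every successor in Z. Z1 = {0, 2, 3, 4}; fixed.
Sat(A[p U q]) = {0, 2, 3, 4}
EG A[p U q]: greatest fixpoint, start Z0 = {0, 2, 3, 4}, keep only states in Sat with some successor in Z. Already a fixed point.
Sat(EG A[p U q]) = {0, 2, 3, 4}
A[q U EG A[p U q]]: least fixpoint, start Z0 = Sat(EG A[p U q]) = {0, 2, 3, 4}, add states in Sat(q) with every successor in Z. Already a fixed point.
Sat(A[q U EG A[p U q]]) = {0, 2, 3, 4}
2 ∈ Sat(A[q U EG A[p U q]]) = {0, 2, 3, 4}, so the formula holds at 2.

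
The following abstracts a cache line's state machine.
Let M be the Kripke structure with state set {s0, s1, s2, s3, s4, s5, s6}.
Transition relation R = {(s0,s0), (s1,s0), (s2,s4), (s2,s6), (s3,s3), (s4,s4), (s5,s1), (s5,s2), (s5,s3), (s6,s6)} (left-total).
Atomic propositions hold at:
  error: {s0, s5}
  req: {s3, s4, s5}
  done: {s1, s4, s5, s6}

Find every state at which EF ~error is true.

Sat(~error) = {s1, s2, s3, s4, s6}
EF ~error: least fixpoint, start Z0 = {s1, s2, s3, s4, s6}, add states with some successor in Z. Z1 = {s1, s2, s3, s4, s5, s6}; fixed.
Sat(EF ~error) = {s1, s2, s3, s4, s5, s6}

{s1, s2, s3, s4, s5, s6}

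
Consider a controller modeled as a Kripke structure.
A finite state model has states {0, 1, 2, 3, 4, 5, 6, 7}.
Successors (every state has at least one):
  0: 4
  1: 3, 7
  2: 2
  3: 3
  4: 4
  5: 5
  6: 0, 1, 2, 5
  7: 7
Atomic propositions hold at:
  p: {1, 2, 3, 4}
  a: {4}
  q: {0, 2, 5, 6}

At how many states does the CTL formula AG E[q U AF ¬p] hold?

Sat(¬p) = {0, 5, 6, 7}
AF ¬p: least fixpoint, start Z0 = {0, 5, 6, 7}, add states with every successor in Z. Already a fixed point.
Sat(AF ¬p) = {0, 5, 6, 7}
E[q U AF ¬p]: least fixpoint, start Z0 = Sat(AF ¬p) = {0, 5, 6, 7}, add states in Sat(q) with some successor in Z. Already a fixed point.
Sat(E[q U AF ¬p]) = {0, 5, 6, 7}
AG E[q U AF ¬p]: greatest fixpoint, start Z0 = {0, 5, 6, 7}, keep only states in Sat with every successor in Z. Z1 = {5, 7}; fixed.
Sat(AG E[q U AF ¬p]) = {5, 7}
|Sat(AG E[q U AF ¬p])| = |{5, 7}| = 2.

2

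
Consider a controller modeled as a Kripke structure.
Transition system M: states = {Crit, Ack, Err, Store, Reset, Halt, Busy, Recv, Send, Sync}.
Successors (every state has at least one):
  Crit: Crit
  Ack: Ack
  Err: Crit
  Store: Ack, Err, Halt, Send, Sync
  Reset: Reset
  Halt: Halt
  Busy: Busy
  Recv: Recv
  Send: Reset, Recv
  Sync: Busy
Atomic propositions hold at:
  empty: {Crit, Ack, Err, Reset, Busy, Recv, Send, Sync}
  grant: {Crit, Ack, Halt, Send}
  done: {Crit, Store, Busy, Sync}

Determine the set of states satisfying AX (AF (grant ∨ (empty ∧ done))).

{Crit, Ack, Err, Store, Halt, Busy, Sync}

Sat(empty ∧ done) = {Crit, Busy, Sync}
Sat(grant ∨ (empty ∧ done)) = {Crit, Ack, Halt, Busy, Send, Sync}
AF (grant ∨ (empty ∧ done)): least fixpoint, start Z0 = {Crit, Ack, Halt, Busy, Send, Sync}, add states with every successor in Z. Z1 = {Crit, Ack, Err, Halt, Busy, Send, Sync}; Z2 = {Crit, Ack, Err, Store, Halt, Busy, Send, Sync}; fixed.
Sat(AF (grant ∨ (empty ∧ done))) = {Crit, Ack, Err, Store, Halt, Busy, Send, Sync}
Sat(AX (AF (grant ∨ (empty ∧ done)))) = {s : every successor in {Crit, Ack, Err, Store, Halt, Busy, Send, Sync}} = {Crit, Ack, Err, Store, Halt, Busy, Sync}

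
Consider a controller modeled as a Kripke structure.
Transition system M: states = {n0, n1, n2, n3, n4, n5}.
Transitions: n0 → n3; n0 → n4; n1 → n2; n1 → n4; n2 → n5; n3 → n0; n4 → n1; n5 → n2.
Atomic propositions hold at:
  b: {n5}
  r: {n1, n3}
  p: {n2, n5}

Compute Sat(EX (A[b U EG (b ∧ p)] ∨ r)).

Sat(b ∧ p) = {n5}
EG (b ∧ p): greatest fixpoint, start Z0 = {n5}, keep only states in Sat with some successor in Z. Z1 = ∅; fixed.
Sat(EG (b ∧ p)) = ∅
A[b U EG (b ∧ p)]: least fixpoint, start Z0 = Sat(EG (b ∧ p)) = ∅, add states in Sat(b) with every successor in Z. Already a fixed point.
Sat(A[b U EG (b ∧ p)]) = ∅
Sat(A[b U EG (b ∧ p)] ∨ r) = {n1, n3}
Sat(EX (A[b U EG (b ∧ p)] ∨ r)) = {s : some successor in {n1, n3}} = {n0, n4}

{n0, n4}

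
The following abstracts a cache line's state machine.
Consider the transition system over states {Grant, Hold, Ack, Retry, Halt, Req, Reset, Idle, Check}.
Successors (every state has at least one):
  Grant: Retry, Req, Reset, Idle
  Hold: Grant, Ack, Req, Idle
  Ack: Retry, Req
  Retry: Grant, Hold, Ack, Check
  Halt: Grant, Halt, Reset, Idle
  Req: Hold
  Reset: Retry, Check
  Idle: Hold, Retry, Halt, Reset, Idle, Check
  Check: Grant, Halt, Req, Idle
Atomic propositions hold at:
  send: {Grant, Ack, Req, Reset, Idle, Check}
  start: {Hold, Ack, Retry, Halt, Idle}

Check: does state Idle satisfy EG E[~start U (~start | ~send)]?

Sat(~start) = {Grant, Req, Reset, Check}
Sat(~send) = {Hold, Retry, Halt}
Sat(~start | ~send) = {Grant, Hold, Retry, Halt, Req, Reset, Check}
E[~start U (~start | ~send)]: least fixpoint, start Z0 = Sat((~start | ~send)) = {Grant, Hold, Retry, Halt, Req, Reset, Check}, add states in Sat(~start) with some successor in Z. Already a fixed point.
Sat(E[~start U (~start | ~send)]) = {Grant, Hold, Retry, Halt, Req, Reset, Check}
EG E[~start U (~start | ~send)]: greatest fixpoint, start Z0 = {Grant, Hold, Retry, Halt, Req, Reset, Check}, keep only states in Sat with some successor in Z. Already a fixed point.
Sat(EG E[~start U (~start | ~send)]) = {Grant, Hold, Retry, Halt, Req, Reset, Check}
Idle ∉ Sat(EG E[~start U (~start | ~send)]) = {Grant, Hold, Retry, Halt, Req, Reset, Check}, so the formula does not hold at Idle.

No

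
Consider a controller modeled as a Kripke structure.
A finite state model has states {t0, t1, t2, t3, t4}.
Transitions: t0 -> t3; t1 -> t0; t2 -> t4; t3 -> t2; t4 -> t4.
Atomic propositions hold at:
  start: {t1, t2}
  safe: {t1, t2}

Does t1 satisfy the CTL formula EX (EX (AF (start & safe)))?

Sat(start & safe) = {t1, t2}
AF (start & safe): least fixpoint, start Z0 = {t1, t2}, add states with every successor in Z. Z1 = {t1, t2, t3}; Z2 = {t0, t1, t2, t3}; fixed.
Sat(AF (start & safe)) = {t0, t1, t2, t3}
Sat(EX (AF (start & safe))) = {s : some successor in {t0, t1, t2, t3}} = {t0, t1, t3}
Sat(EX (EX (AF (start & safe)))) = {s : some successor in {t0, t1, t3}} = {t0, t1}
t1 ∈ Sat(EX (EX (AF (start & safe)))) = {t0, t1}, so the formula holds at t1.

Yes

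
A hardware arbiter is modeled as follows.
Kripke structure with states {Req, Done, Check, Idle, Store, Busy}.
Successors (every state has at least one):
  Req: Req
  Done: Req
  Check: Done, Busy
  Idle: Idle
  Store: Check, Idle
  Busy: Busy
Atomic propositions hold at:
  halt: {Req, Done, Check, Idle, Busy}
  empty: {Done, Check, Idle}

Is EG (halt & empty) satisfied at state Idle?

Yes

Sat(halt & empty) = {Done, Check, Idle}
EG (halt & empty): greatest fixpoint, start Z0 = {Done, Check, Idle}, keep only states in Sat with some successor in Z. Z1 = {Check, Idle}; Z2 = {Idle}; fixed.
Sat(EG (halt & empty)) = {Idle}
Idle ∈ Sat(EG (halt & empty)) = {Idle}, so the formula holds at Idle.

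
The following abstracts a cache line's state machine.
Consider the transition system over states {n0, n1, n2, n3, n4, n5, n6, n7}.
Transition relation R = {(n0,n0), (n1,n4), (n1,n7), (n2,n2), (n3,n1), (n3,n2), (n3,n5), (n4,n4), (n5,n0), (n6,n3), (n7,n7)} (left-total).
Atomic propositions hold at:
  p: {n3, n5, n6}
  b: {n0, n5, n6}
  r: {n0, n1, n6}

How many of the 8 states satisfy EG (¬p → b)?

Sat(¬p) = {n0, n1, n2, n4, n7}
Sat(¬p → b) = {n0, n3, n5, n6}
EG (¬p → b): greatest fixpoint, start Z0 = {n0, n3, n5, n6}, keep only states in Sat with some successor in Z. Already a fixed point.
Sat(EG (¬p → b)) = {n0, n3, n5, n6}
|Sat(EG (¬p → b))| = |{n0, n3, n5, n6}| = 4.

4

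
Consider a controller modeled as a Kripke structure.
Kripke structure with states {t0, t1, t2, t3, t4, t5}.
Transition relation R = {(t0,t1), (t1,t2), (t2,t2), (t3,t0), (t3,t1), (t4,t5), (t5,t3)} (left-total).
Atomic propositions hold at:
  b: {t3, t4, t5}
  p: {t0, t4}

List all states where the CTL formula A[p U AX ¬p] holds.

Sat(¬p) = {t1, t2, t3, t5}
Sat(AX ¬p) = {s : every successor in {t1, t2, t3, t5}} = {t0, t1, t2, t4, t5}
A[p U AX ¬p]: least fixpoint, start Z0 = Sat(AX ¬p) = {t0, t1, t2, t4, t5}, add states in Sat(p) with every successor in Z. Already a fixed point.
Sat(A[p U AX ¬p]) = {t0, t1, t2, t4, t5}

{t0, t1, t2, t4, t5}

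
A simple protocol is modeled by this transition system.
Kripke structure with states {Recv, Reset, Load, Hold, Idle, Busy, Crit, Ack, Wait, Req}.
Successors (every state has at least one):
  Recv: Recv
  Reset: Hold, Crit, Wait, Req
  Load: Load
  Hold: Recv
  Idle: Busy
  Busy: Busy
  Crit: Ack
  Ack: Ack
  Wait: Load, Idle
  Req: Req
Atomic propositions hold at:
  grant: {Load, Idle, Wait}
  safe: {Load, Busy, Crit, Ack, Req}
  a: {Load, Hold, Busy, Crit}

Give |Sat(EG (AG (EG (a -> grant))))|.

Sat(a -> grant) = {Recv, Reset, Load, Idle, Ack, Wait, Req}
EG (a -> grant): greatest fixpoint, start Z0 = {Recv, Reset, Load, Idle, Ack, Wait, Req}, keep only states in Sat with some successor in Z. Z1 = {Recv, Reset, Load, Ack, Wait, Req}; fixed.
Sat(EG (a -> grant)) = {Recv, Reset, Load, Ack, Wait, Req}
AG (EG (a -> grant)): greatest fixpoint, start Z0 = {Recv, Reset, Load, Ack, Wait, Req}, keep only states in Sat with every successor in Z. Z1 = {Recv, Load, Ack, Req}; fixed.
Sat(AG (EG (a -> grant))) = {Recv, Load, Ack, Req}
EG (AG (EG (a -> grant))): greatest fixpoint, start Z0 = {Recv, Load, Ack, Req}, keep only states in Sat with some successor in Z. Already a fixed point.
Sat(EG (AG (EG (a -> grant)))) = {Recv, Load, Ack, Req}
|Sat(EG (AG (EG (a -> grant))))| = |{Recv, Load, Ack, Req}| = 4.

4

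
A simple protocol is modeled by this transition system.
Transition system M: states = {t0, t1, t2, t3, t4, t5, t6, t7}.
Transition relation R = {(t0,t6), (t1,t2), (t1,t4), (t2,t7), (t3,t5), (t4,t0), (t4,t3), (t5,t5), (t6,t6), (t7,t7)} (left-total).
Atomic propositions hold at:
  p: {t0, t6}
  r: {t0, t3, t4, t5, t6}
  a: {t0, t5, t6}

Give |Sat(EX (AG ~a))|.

Sat(~a) = {t1, t2, t3, t4, t7}
AG ~a: greatest fixpoint, start Z0 = {t1, t2, t3, t4, t7}, keep only states in Sat with every successor in Z. Z1 = {t1, t2, t7}; Z2 = {t2, t7}; fixed.
Sat(AG ~a) = {t2, t7}
Sat(EX (AG ~a)) = {s : some successor in {t2, t7}} = {t1, t2, t7}
|Sat(EX (AG ~a))| = |{t1, t2, t7}| = 3.

3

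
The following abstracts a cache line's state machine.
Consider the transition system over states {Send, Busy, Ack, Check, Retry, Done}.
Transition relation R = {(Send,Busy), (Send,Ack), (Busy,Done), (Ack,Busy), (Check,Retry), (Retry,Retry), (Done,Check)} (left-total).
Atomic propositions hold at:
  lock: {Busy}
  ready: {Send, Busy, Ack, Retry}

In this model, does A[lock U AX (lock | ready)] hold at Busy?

No

Sat(lock | ready) = {Send, Busy, Ack, Retry}
Sat(AX (lock | ready)) = {s : every successor in {Send, Busy, Ack, Retry}} = {Send, Ack, Check, Retry}
A[lock U AX (lock | ready)]: least fixpoint, start Z0 = Sat(AX (lock | ready)) = {Send, Ack, Check, Retry}, add states in Sat(lock) with every successor in Z. Already a fixed point.
Sat(A[lock U AX (lock | ready)]) = {Send, Ack, Check, Retry}
Busy ∉ Sat(A[lock U AX (lock | ready)]) = {Send, Ack, Check, Retry}, so the formula does not hold at Busy.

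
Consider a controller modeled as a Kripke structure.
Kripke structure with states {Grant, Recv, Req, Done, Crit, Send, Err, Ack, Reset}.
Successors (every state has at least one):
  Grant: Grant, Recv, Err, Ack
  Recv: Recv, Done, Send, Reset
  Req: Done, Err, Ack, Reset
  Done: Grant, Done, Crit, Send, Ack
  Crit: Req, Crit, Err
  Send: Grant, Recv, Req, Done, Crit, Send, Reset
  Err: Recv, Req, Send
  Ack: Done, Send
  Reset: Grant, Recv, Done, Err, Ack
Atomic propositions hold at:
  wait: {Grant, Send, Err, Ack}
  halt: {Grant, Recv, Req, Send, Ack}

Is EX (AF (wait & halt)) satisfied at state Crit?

No

Sat(wait & halt) = {Grant, Send, Ack}
AF (wait & halt): least fixpoint, start Z0 = {Grant, Send, Ack}, add states with every successor in Z. Already a fixed point.
Sat(AF (wait & halt)) = {Grant, Send, Ack}
Sat(EX (AF (wait & halt))) = {s : some successor in {Grant, Send, Ack}} = {Grant, Recv, Req, Done, Send, Err, Ack, Reset}
Crit ∉ Sat(EX (AF (wait & halt))) = {Grant, Recv, Req, Done, Send, Err, Ack, Reset}, so the formula does not hold at Crit.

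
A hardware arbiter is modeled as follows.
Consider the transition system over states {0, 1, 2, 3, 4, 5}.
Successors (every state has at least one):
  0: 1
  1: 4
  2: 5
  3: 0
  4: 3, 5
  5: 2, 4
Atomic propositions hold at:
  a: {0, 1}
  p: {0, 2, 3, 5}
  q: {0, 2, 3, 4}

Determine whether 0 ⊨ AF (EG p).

No

EG p: greatest fixpoint, start Z0 = {0, 2, 3, 5}, keep only states in Sat with some successor in Z. Z1 = {2, 3, 5}; Z2 = {2, 5}; fixed.
Sat(EG p) = {2, 5}
AF (EG p): least fixpoint, start Z0 = {2, 5}, add states with every successor in Z. Already a fixed point.
Sat(AF (EG p)) = {2, 5}
0 ∉ Sat(AF (EG p)) = {2, 5}, so the formula does not hold at 0.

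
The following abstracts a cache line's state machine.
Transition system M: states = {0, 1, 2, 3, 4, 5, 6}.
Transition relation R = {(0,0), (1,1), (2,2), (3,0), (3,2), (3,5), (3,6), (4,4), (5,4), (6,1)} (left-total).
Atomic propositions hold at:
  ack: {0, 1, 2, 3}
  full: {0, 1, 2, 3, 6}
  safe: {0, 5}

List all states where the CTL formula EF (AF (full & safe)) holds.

Sat(full & safe) = {0}
AF (full & safe): least fixpoint, start Z0 = {0}, add states with every successor in Z. Already a fixed point.
Sat(AF (full & safe)) = {0}
EF (AF (full & safe)): least fixpoint, start Z0 = {0}, add states with some successor in Z. Z1 = {0, 3}; fixed.
Sat(EF (AF (full & safe))) = {0, 3}

{0, 3}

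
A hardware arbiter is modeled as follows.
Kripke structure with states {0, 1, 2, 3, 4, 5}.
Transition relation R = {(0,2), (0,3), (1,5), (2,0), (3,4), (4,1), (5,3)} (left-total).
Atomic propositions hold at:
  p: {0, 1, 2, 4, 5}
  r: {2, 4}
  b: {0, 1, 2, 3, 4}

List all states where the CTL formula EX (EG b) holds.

{0, 2}

EG b: greatest fixpoint, start Z0 = {0, 1, 2, 3, 4}, keep only states in Sat with some successor in Z. Z1 = {0, 2, 3, 4}; Z2 = {0, 2, 3}; Z3 = {0, 2}; fixed.
Sat(EG b) = {0, 2}
Sat(EX (EG b)) = {s : some successor in {0, 2}} = {0, 2}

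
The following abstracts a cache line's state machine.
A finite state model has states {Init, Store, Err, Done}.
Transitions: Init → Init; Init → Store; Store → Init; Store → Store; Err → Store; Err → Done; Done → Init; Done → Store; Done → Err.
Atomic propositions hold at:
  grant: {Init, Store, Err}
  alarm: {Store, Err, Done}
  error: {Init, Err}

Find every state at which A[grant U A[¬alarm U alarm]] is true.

Sat(¬alarm) = {Init}
A[¬alarm U alarm]: least fixpoint, start Z0 = Sat(alarm) = {Store, Err, Done}, add states in Sat(¬alarm) with every successor in Z. Already a fixed point.
Sat(A[¬alarm U alarm]) = {Store, Err, Done}
A[grant U A[¬alarm U alarm]]: least fixpoint, start Z0 = Sat(A[¬alarm U alarm]) = {Store, Err, Done}, add states in Sat(grant) with every successor in Z. Already a fixed point.
Sat(A[grant U A[¬alarm U alarm]]) = {Store, Err, Done}

{Store, Err, Done}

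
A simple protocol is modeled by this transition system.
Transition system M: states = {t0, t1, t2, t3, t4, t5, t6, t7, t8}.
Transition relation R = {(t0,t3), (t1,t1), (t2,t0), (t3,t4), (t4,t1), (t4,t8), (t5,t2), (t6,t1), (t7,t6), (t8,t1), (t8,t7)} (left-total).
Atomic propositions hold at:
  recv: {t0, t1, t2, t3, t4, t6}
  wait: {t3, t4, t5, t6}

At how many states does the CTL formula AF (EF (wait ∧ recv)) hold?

Sat(wait ∧ recv) = {t3, t4, t6}
EF (wait ∧ recv): least fixpoint, start Z0 = {t3, t4, t6}, add states with some successor in Z. Z1 = {t0, t3, t4, t6, t7}; Z2 = {t0, t2, t3, t4, t6, t7, t8}; Z3 = {t0, t2, t3, t4, t5, t6, t7, t8}; fixed.
Sat(EF (wait ∧ recv)) = {t0, t2, t3, t4, t5, t6, t7, t8}
AF (EF (wait ∧ recv)): least fixpoint, start Z0 = {t0, t2, t3, t4, t5, t6, t7, t8}, add states with every successor in Z. Already a fixed point.
Sat(AF (EF (wait ∧ recv))) = {t0, t2, t3, t4, t5, t6, t7, t8}
|Sat(AF (EF (wait ∧ recv)))| = |{t0, t2, t3, t4, t5, t6, t7, t8}| = 8.

8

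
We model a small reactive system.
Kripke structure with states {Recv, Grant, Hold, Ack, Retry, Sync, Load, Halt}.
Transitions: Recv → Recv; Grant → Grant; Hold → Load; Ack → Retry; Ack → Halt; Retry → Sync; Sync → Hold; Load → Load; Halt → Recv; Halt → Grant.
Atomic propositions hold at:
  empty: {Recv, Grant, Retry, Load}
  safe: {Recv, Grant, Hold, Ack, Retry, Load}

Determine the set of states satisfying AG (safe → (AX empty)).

Sat(AX empty) = {s : every successor in {Recv, Grant, Retry, Load}} = {Recv, Grant, Hold, Load, Halt}
Sat(safe → (AX empty)) = {Recv, Grant, Hold, Sync, Load, Halt}
AG (safe → (AX empty)): greatest fixpoint, start Z0 = {Recv, Grant, Hold, Sync, Load, Halt}, keep only states in Sat with every successor in Z. Already a fixed point.
Sat(AG (safe → (AX empty))) = {Recv, Grant, Hold, Sync, Load, Halt}

{Recv, Grant, Hold, Sync, Load, Halt}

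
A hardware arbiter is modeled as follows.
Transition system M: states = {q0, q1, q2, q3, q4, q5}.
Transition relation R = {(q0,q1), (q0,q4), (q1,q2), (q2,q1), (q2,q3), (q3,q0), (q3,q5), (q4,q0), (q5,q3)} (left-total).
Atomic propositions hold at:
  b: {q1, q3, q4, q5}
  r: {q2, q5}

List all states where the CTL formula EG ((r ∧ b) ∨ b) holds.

{q3, q5}

Sat(r ∧ b) = {q5}
Sat((r ∧ b) ∨ b) = {q1, q3, q4, q5}
EG ((r ∧ b) ∨ b): greatest fixpoint, start Z0 = {q1, q3, q4, q5}, keep only states in Sat with some successor in Z. Z1 = {q3, q5}; fixed.
Sat(EG ((r ∧ b) ∨ b)) = {q3, q5}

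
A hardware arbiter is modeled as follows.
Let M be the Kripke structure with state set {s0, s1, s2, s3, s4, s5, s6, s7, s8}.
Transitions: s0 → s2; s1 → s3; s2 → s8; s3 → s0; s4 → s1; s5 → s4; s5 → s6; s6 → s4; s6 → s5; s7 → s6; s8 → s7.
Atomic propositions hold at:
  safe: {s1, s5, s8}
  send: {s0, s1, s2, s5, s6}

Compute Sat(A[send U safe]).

{s0, s1, s2, s5, s8}

A[send U safe]: least fixpoint, start Z0 = Sat(safe) = {s1, s5, s8}, add states in Sat(send) with every successor in Z. Z1 = {s1, s2, s5, s8}; Z2 = {s0, s1, s2, s5, s8}; fixed.
Sat(A[send U safe]) = {s0, s1, s2, s5, s8}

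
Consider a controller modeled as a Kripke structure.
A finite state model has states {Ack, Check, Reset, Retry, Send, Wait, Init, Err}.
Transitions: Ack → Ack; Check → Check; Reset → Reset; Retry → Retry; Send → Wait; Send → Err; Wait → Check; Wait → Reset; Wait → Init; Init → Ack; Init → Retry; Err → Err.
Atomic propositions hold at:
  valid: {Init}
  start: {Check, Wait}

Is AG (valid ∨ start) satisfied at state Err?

Sat(valid ∨ start) = {Check, Wait, Init}
AG (valid ∨ start): greatest fixpoint, start Z0 = {Check, Wait, Init}, keep only states in Sat with every successor in Z. Z1 = {Check}; fixed.
Sat(AG (valid ∨ start)) = {Check}
Err ∉ Sat(AG (valid ∨ start)) = {Check}, so the formula does not hold at Err.

No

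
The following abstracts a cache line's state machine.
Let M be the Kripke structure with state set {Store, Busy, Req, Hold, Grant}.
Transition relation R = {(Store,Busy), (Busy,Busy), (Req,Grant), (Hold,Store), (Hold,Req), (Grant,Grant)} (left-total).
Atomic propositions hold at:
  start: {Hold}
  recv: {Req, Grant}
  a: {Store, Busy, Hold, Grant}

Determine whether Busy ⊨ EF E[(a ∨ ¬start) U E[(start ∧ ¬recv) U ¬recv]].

Yes

Sat(¬start) = {Store, Busy, Req, Grant}
Sat(a ∨ ¬start) = {Store, Busy, Req, Hold, Grant}
Sat(¬recv) = {Store, Busy, Hold}
Sat(start ∧ ¬recv) = {Hold}
E[(start ∧ ¬recv) U ¬recv]: least fixpoint, start Z0 = Sat(¬recv) = {Store, Busy, Hold}, add states in Sat(start ∧ ¬recv) with some successor in Z. Already a fixed point.
Sat(E[(start ∧ ¬recv) U ¬recv]) = {Store, Busy, Hold}
E[(a ∨ ¬start) U E[(start ∧ ¬recv) U ¬recv]]: least fixpoint, start Z0 = Sat(E[(start ∧ ¬recv) U ¬recv]) = {Store, Busy, Hold}, add states in Sat(a ∨ ¬start) with some successor in Z. Already a fixed point.
Sat(E[(a ∨ ¬start) U E[(start ∧ ¬recv) U ¬recv]]) = {Store, Busy, Hold}
EF E[(a ∨ ¬start) U E[(start ∧ ¬recv) U ¬recv]]: least fixpoint, start Z0 = {Store, Busy, Hold}, add states with some successor in Z. Already a fixed point.
Sat(EF E[(a ∨ ¬start) U E[(start ∧ ¬recv) U ¬recv]]) = {Store, Busy, Hold}
Busy ∈ Sat(EF E[(a ∨ ¬start) U E[(start ∧ ¬recv) U ¬recv]]) = {Store, Busy, Hold}, so the formula holds at Busy.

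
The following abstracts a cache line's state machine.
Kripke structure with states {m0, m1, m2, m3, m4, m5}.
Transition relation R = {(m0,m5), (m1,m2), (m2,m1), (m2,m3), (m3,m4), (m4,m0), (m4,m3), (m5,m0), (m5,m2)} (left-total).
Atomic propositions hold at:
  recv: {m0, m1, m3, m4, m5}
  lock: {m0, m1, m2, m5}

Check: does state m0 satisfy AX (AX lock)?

Yes

Sat(AX lock) = {s : every successor in {m0, m1, m2, m5}} = {m0, m1, m5}
Sat(AX (AX lock)) = {s : every successor in {m0, m1, m5}} = {m0}
m0 ∈ Sat(AX (AX lock)) = {m0}, so the formula holds at m0.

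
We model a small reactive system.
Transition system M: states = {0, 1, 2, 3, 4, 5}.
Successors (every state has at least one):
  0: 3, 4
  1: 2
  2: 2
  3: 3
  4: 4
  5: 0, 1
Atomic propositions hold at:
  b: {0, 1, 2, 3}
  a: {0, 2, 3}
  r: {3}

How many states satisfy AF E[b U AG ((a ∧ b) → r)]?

3

Sat(a ∧ b) = {0, 2, 3}
Sat((a ∧ b) → r) = {1, 3, 4, 5}
AG ((a ∧ b) → r): greatest fixpoint, start Z0 = {1, 3, 4, 5}, keep only states in Sat with every successor in Z. Z1 = {3, 4}; fixed.
Sat(AG ((a ∧ b) → r)) = {3, 4}
E[b U AG ((a ∧ b) → r)]: least fixpoint, start Z0 = Sat(AG ((a ∧ b) → r)) = {3, 4}, add states in Sat(b) with some successor in Z. Z1 = {0, 3, 4}; fixed.
Sat(E[b U AG ((a ∧ b) → r)]) = {0, 3, 4}
AF E[b U AG ((a ∧ b) → r)]: least fixpoint, start Z0 = {0, 3, 4}, add states with every successor in Z. Already a fixed point.
Sat(AF E[b U AG ((a ∧ b) → r)]) = {0, 3, 4}
|Sat(AF E[b U AG ((a ∧ b) → r)])| = |{0, 3, 4}| = 3.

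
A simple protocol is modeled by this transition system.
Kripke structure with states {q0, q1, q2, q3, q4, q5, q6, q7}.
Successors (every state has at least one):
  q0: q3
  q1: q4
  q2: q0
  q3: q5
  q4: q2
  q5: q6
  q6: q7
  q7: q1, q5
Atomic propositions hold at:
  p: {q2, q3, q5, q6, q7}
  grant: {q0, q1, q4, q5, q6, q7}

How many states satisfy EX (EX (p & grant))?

Sat(p & grant) = {q5, q6, q7}
Sat(EX (p & grant)) = {s : some successor in {q5, q6, q7}} = {q3, q5, q6, q7}
Sat(EX (EX (p & grant))) = {s : some successor in {q3, q5, q6, q7}} = {q0, q3, q5, q6, q7}
|Sat(EX (EX (p & grant)))| = |{q0, q3, q5, q6, q7}| = 5.

5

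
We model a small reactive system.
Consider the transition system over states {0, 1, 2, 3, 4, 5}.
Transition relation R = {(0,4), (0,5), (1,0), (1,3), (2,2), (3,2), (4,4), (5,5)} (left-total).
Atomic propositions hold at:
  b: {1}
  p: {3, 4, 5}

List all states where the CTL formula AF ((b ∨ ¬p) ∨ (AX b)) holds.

Sat(¬p) = {0, 1, 2}
Sat(b ∨ ¬p) = {0, 1, 2}
Sat(AX b) = {s : every successor in {1}} = ∅
Sat((b ∨ ¬p) ∨ (AX b)) = {0, 1, 2}
AF ((b ∨ ¬p) ∨ (AX b)): least fixpoint, start Z0 = {0, 1, 2}, add states with every successor in Z. Z1 = {0, 1, 2, 3}; fixed.
Sat(AF ((b ∨ ¬p) ∨ (AX b))) = {0, 1, 2, 3}

{0, 1, 2, 3}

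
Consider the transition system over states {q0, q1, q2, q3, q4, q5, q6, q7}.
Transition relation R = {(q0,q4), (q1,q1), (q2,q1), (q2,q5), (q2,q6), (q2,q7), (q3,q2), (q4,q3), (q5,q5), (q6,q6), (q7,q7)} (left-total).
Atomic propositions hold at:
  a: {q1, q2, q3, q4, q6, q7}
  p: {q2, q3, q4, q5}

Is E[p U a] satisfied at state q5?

No

E[p U a]: least fixpoint, start Z0 = Sat(a) = {q1, q2, q3, q4, q6, q7}, add states in Sat(p) with some successor in Z. Already a fixed point.
Sat(E[p U a]) = {q1, q2, q3, q4, q6, q7}
q5 ∉ Sat(E[p U a]) = {q1, q2, q3, q4, q6, q7}, so the formula does not hold at q5.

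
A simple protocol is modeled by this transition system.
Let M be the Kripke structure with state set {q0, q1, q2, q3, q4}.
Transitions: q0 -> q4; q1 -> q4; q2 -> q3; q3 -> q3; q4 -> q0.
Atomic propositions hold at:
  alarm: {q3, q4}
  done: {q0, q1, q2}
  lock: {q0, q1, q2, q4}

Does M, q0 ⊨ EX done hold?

Sat(EX done) = {s : some successor in {q0, q1, q2}} = {q4}
q0 ∉ Sat(EX done) = {q4}, so the formula does not hold at q0.

No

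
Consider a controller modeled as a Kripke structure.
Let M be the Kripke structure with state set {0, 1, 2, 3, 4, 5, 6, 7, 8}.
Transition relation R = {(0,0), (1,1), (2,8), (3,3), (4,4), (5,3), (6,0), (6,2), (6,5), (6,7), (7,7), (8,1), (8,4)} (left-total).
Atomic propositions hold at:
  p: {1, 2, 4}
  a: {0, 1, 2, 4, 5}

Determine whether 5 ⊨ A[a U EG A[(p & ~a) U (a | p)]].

No

Sat(~a) = {3, 6, 7, 8}
Sat(p & ~a) = ∅
Sat(a | p) = {0, 1, 2, 4, 5}
A[(p & ~a) U (a | p)]: least fixpoint, start Z0 = Sat((a | p)) = {0, 1, 2, 4, 5}, add states in Sat(p & ~a) with every successor in Z. Already a fixed point.
Sat(A[(p & ~a) U (a | p)]) = {0, 1, 2, 4, 5}
EG A[(p & ~a) U (a | p)]: greatest fixpoint, start Z0 = {0, 1, 2, 4, 5}, keep only states in Sat with some successor in Z. Z1 = {0, 1, 4}; fixed.
Sat(EG A[(p & ~a) U (a | p)]) = {0, 1, 4}
A[a U EG A[(p & ~a) U (a | p)]]: least fixpoint, start Z0 = Sat(EG A[(p & ~a) U (a | p)]) = {0, 1, 4}, add states in Sat(a) with every successor in Z. Already a fixed point.
Sat(A[a U EG A[(p & ~a) U (a | p)]]) = {0, 1, 4}
5 ∉ Sat(A[a U EG A[(p & ~a) U (a | p)]]) = {0, 1, 4}, so the formula does not hold at 5.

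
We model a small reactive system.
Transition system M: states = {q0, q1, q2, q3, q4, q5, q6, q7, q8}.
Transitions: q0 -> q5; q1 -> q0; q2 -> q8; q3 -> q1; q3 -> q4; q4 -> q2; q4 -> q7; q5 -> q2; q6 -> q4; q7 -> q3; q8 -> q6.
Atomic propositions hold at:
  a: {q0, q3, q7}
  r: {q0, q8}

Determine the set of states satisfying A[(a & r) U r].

{q0, q8}

Sat(a & r) = {q0}
A[(a & r) U r]: least fixpoint, start Z0 = Sat(r) = {q0, q8}, add states in Sat(a & r) with every successor in Z. Already a fixed point.
Sat(A[(a & r) U r]) = {q0, q8}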